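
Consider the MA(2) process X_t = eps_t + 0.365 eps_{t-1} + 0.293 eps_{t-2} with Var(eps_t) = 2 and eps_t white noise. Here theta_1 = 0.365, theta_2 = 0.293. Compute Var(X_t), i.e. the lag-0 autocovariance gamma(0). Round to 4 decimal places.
\gamma(0) = 2.4381

For an MA(q) process X_t = eps_t + sum_i theta_i eps_{t-i} with
Var(eps_t) = sigma^2, the variance is
  gamma(0) = sigma^2 * (1 + sum_i theta_i^2).
  sum_i theta_i^2 = (0.365)^2 + (0.293)^2 = 0.133225 + 0.085849 = 0.219074.
  gamma(0) = 2 * (1 + 0.219074) = 2 * 1.219074 = 2.438148, which rounds to 2.4381.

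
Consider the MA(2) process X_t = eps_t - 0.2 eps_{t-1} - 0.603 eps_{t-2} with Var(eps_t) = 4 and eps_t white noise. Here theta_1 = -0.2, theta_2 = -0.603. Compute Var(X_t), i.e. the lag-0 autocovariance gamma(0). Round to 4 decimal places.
\gamma(0) = 5.6144

For an MA(q) process X_t = eps_t + sum_i theta_i eps_{t-i} with
Var(eps_t) = sigma^2, the variance is
  gamma(0) = sigma^2 * (1 + sum_i theta_i^2).
  sum_i theta_i^2 = (-0.2)^2 + (-0.603)^2 = 0.04 + 0.363609 = 0.403609.
  gamma(0) = 4 * (1 + 0.403609) = 4 * 1.403609 = 5.614436, which rounds to 5.6144.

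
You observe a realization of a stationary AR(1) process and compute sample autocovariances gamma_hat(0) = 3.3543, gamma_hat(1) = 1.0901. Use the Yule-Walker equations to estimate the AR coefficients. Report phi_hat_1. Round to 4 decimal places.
\hat\phi_{1} = 0.3250

The Yule-Walker equations for an AR(p) process read, in matrix form,
  Gamma_p phi = r_p,   with   (Gamma_p)_{ij} = gamma(|i - j|),
                       (r_p)_i = gamma(i),   i,j = 1..p.
Substitute the sample gammas (Toeplitz matrix and right-hand side of size 1):
  Gamma_p = [[3.3543]]
  r_p     = [1.0901]
With p = 1 this is the single equation gamma(0) phi_1 = gamma(1):
  phi_hat_1 = gamma(1) / gamma(0) = 1.0901 / 3.3543 = 0.3250.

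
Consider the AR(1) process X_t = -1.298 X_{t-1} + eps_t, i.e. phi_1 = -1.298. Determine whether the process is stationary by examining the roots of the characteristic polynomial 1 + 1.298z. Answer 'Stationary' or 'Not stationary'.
\text{Not stationary}

The AR(p) characteristic polynomial is P(z) = 1 + 1.298z.
Stationarity requires all roots to lie outside the unit circle, i.e. |z| > 1 for every root.
This is linear in z: 1 + (1.298) z = 0  =>  z = -1/(1.298) = -0.770416,  |z| = 0.770416.
Moduli of all roots: 0.7704.
All moduli strictly greater than 1? No.
Verdict: Not stationary.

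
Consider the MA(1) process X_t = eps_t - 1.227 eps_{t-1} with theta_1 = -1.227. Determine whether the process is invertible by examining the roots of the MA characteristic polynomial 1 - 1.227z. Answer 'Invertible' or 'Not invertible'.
\text{Not invertible}

The MA(q) characteristic polynomial is P(z) = 1 - 1.227z.
Invertibility requires all roots to lie outside the unit circle, i.e. |z| > 1 for every root.
This is linear in z: 1 + (-1.227) z = 0  =>  z = -1/(-1.227) = 0.814996,  |z| = 0.814996.
Moduli of all roots: 0.8150.
All moduli strictly greater than 1? No.
Verdict: Not invertible.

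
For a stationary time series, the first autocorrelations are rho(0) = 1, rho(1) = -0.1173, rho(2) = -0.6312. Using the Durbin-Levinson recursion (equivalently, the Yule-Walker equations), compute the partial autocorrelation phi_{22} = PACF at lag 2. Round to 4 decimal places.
\phi_{22} = -0.6540

The PACF at lag k is phi_{kk}, the last component of the solution
to the Yule-Walker system G_k phi = r_k where
  (G_k)_{ij} = rho(|i - j|), (r_k)_i = rho(i), i,j = 1..k.
Equivalently, Durbin-Levinson gives phi_{kk} iteratively:
  phi_{11} = rho(1)
  phi_{kk} = [rho(k) - sum_{j=1..k-1} phi_{k-1,j} rho(k-j)]
            / [1 - sum_{j=1..k-1} phi_{k-1,j} rho(j)],
  phi_{k,j} = phi_{k-1,j} - phi_{kk} phi_{k-1,k-j},  j = 1..k-1.
Step k = 1:
  phi_11 = rho(1) = -0.1173.
Step k = 2:
  phi_22 = [rho(2) - phi_11 rho(1)] / [1 - phi_11 rho(1)] = [-0.6312 - (-0.1173)(-0.1173)] / [1 - (-0.1173)(-0.1173)]
         = -0.64495929 / 0.98624071 = -0.654.
Therefore phi_{22} = -0.6540.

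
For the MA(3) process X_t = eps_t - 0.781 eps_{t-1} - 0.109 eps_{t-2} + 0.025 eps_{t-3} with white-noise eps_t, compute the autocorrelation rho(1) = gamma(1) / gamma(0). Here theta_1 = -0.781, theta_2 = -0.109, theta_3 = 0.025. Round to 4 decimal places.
\rho(1) = -0.4306

For an MA(q) process with theta_0 = 1, the autocovariance is
  gamma(k) = sigma^2 * sum_{i=0..q-k} theta_i * theta_{i+k},
and rho(k) = gamma(k) / gamma(0). Sigma^2 cancels.
  numerator   = (1)*(-0.781) + (-0.781)*(-0.109) + (-0.109)*(0.025) = -0.698596.
  denominator = (1)^2 + (-0.781)^2 + (-0.109)^2 + (0.025)^2 = 1.622467.
  rho(1) = -0.698596 / 1.622467 = -0.4306.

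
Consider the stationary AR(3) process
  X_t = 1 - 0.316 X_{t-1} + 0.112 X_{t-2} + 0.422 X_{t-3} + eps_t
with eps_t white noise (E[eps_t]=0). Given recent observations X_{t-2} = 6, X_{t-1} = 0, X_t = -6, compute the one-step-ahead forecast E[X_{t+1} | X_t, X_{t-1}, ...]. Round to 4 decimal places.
E[X_{t+1} \mid \mathcal F_t] = 5.4280

For an AR(p) model X_t = c + sum_i phi_i X_{t-i} + eps_t, the
one-step-ahead conditional mean is
  E[X_{t+1} | X_t, ...] = c + sum_i phi_i X_{t+1-i}.
Substitute known values:
  E[X_{t+1} | ...] = 1 + (-0.316) * (-6) + (0.112) * (0) + (0.422) * (6)
                   = 5.4280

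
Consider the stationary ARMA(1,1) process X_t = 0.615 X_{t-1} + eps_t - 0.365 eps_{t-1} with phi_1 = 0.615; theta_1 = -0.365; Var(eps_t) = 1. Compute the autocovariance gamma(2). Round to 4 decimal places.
\gamma(2) = 0.1918

Multiply the model equation by X_{t-k} and take expectations. With theta_0 = psi_0 = 1 and psi_j the MA(infinity) weights, this gives
  gamma(k) - sum_i phi_i gamma(k-i) = c_k,
  c_k = sigma^2 * sum_{j=k..q} theta_j psi_{j-k}   (c_k = 0 for k > q),
using gamma(-m) = gamma(m).
psi-weights needed (psi_j = theta_j + sum_i phi_i psi_{j-i}):
  psi_1 = theta_1 + phi_1 = -0.365 + (0.615) = 0.25
Right-hand sides:
  c_0 = sigma^2 (1 + theta_1 psi_1) = 1 * (1 + (-0.365)(0.25)) = 1 * 0.90875 = 0.90875
  c_1 = sigma^2 theta_1 = 1 * (-0.365) = -0.365
  c_2 = 0
Equations for k = 0 and k = 1 (AR order 1):
  gamma(0) = phi_1 gamma(1) + c_0
  gamma(1) = phi_1 gamma(0) + c_1
Substituting the second into the first: gamma(0) (1 - phi_1^2) = c_0 + phi_1 c_1, so
  gamma(0) = (c_0 + phi_1 c_1) / (1 - phi_1^2) = (0.90875 + (0.615)(-0.365)) / (1 - (0.615)^2) = 0.684275 / 0.621775 = 1.100519.
  gamma(1) = phi_1 gamma(0) + c_1 = (0.615)(1.100519) + (-0.365) = 0.311819.
For k = 2 (> q): gamma(2) = phi_1 gamma(1) = (0.615)(0.311819) = 0.191769.
Therefore gamma(2) = 0.1918 (to 4 decimal places).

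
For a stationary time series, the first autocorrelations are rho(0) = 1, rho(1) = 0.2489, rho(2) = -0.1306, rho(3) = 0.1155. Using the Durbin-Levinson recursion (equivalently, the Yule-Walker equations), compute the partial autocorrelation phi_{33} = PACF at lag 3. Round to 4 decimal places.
\phi_{33} = 0.2290

The PACF at lag k is phi_{kk}, the last component of the solution
to the Yule-Walker system G_k phi = r_k where
  (G_k)_{ij} = rho(|i - j|), (r_k)_i = rho(i), i,j = 1..k.
Equivalently, Durbin-Levinson gives phi_{kk} iteratively:
  phi_{11} = rho(1)
  phi_{kk} = [rho(k) - sum_{j=1..k-1} phi_{k-1,j} rho(k-j)]
            / [1 - sum_{j=1..k-1} phi_{k-1,j} rho(j)],
  phi_{k,j} = phi_{k-1,j} - phi_{kk} phi_{k-1,k-j},  j = 1..k-1.
Step k = 1:
  phi_11 = rho(1) = 0.2489.
Step k = 2:
  phi_22 = [rho(2) - phi_11 rho(1)] / [1 - phi_11 rho(1)] = [-0.1306 - (0.2489)(0.2489)] / [1 - (0.2489)(0.2489)]
         = -0.19255121 / 0.93804879 = -0.205268.
  Update: phi_21 = phi_11 - phi_22 phi_11 = 0.2489 - (-0.205268)(0.2489) = 0.299991.
Step k = 3:
  phi_33 = [rho(3) - phi_21 rho(2) - phi_22 rho(1)] / [1 - phi_21 rho(1) - phi_22 rho(2)]
    numerator   = 0.1155 - (0.299991)(-0.1306) - (-0.205268)(0.2489) = 0.20577
    denominator = 1 - (0.299991)(0.2489) - (-0.205268)(-0.1306) = 0.89852423
  phi_33 = 0.20577 / 0.89852423 = 0.229.
Therefore phi_{33} = 0.2290.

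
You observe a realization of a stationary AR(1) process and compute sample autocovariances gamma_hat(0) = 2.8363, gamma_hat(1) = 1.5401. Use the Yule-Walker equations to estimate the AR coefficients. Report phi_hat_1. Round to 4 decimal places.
\hat\phi_{1} = 0.5430

The Yule-Walker equations for an AR(p) process read, in matrix form,
  Gamma_p phi = r_p,   with   (Gamma_p)_{ij} = gamma(|i - j|),
                       (r_p)_i = gamma(i),   i,j = 1..p.
Substitute the sample gammas (Toeplitz matrix and right-hand side of size 1):
  Gamma_p = [[2.8363]]
  r_p     = [1.5401]
With p = 1 this is the single equation gamma(0) phi_1 = gamma(1):
  phi_hat_1 = gamma(1) / gamma(0) = 1.5401 / 2.8363 = 0.5430.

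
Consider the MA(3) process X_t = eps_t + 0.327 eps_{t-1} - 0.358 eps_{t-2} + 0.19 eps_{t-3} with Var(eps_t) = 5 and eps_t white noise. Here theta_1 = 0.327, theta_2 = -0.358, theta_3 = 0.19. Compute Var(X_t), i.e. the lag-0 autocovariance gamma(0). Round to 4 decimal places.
\gamma(0) = 6.3560

For an MA(q) process X_t = eps_t + sum_i theta_i eps_{t-i} with
Var(eps_t) = sigma^2, the variance is
  gamma(0) = sigma^2 * (1 + sum_i theta_i^2).
  sum_i theta_i^2 = (0.327)^2 + (-0.358)^2 + (0.19)^2 = 0.106929 + 0.128164 + 0.0361 = 0.271193.
  gamma(0) = 5 * (1 + 0.271193) = 5 * 1.271193 = 6.355965, which rounds to 6.3560.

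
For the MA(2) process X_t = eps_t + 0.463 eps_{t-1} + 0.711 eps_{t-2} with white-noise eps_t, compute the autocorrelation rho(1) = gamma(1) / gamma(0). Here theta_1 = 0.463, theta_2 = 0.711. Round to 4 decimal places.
\rho(1) = 0.4606

For an MA(q) process with theta_0 = 1, the autocovariance is
  gamma(k) = sigma^2 * sum_{i=0..q-k} theta_i * theta_{i+k},
and rho(k) = gamma(k) / gamma(0). Sigma^2 cancels.
  numerator   = (1)*(0.463) + (0.463)*(0.711) = 0.792193.
  denominator = (1)^2 + (0.463)^2 + (0.711)^2 = 1.71989.
  rho(1) = 0.792193 / 1.71989 = 0.4606.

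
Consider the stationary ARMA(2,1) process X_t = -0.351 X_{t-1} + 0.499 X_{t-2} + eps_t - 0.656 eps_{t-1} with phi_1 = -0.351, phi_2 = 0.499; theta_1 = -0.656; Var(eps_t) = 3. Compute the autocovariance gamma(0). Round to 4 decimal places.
\gamma(0) = 18.4334

Multiply the model equation by X_{t-k} and take expectations. With theta_0 = psi_0 = 1 and psi_j the MA(infinity) weights, this gives
  gamma(k) - sum_i phi_i gamma(k-i) = c_k,
  c_k = sigma^2 * sum_{j=k..q} theta_j psi_{j-k}   (c_k = 0 for k > q),
using gamma(-m) = gamma(m).
psi-weights needed (psi_j = theta_j + sum_i phi_i psi_{j-i}):
  psi_1 = theta_1 + phi_1 = -0.656 + (-0.351) = -1.007
Right-hand sides:
  c_0 = sigma^2 (1 + theta_1 psi_1) = 3 * (1 + (-0.656)(-1.007)) = 3 * 1.660592 = 4.981776
  c_1 = sigma^2 theta_1 = 3 * (-0.656) = -1.968
  c_2 = 0
Equations for k = 0, 1, 2 (AR order 2, c_2 = 0):
  (E0) gamma(0) = phi_1 gamma(1) + phi_2 gamma(2) + c_0
  (E1) gamma(1) = phi_1 gamma(0) + phi_2 gamma(1) + c_1
  (E2) gamma(2) = phi_1 gamma(1) + phi_2 gamma(0)
From (E1): gamma(1) = A gamma(0) + B with
  A = phi_1 / (1 - phi_2) = -0.351 / 0.501 = -0.700599,   B = c_1 / (1 - phi_2) = -1.968 / 0.501 = -3.928144.
Insert (E2) into (E0): gamma(0) (1 - phi_2^2) = phi_1 (1 + phi_2) gamma(1) + c_0.
  phi_1 (1 + phi_2) = (-0.351)(1.499) = -0.526149,   1 - phi_2^2 = 0.750999.
Replace gamma(1) by A gamma(0) + B and collect gamma(0):
  gamma(0) [0.750999 - (-0.526149)(-0.700599)] = (-0.526149)(-3.928144) + 4.981776
  gamma(0) * 0.38238 = 7.048565
  gamma(0) = 7.048565 / 0.38238 = 18.433421.
Therefore gamma(0) = 18.4334 (to 4 decimal places).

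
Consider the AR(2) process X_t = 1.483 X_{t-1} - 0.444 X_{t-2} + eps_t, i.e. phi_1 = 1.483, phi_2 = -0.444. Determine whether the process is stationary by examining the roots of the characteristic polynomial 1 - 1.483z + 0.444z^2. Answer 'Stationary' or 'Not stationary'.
\text{Not stationary}

The AR(p) characteristic polynomial is P(z) = 1 - 1.483z + 0.444z^2.
Stationarity requires all roots to lie outside the unit circle, i.e. |z| > 1 for every root.
Set 1 + (-1.483) z + (0.444) z^2 = 0, i.e. a z^2 + b z + c = 0 with a = 0.444, b = -1.483, c = 1.
Discriminant D = b^2 - 4ac = (-1.483)^2 - 4*(0.444)*1 = 2.199289 - (1.776) = 0.423289.
D >= 0, so the roots are real: z = (-b +/- sqrt(D)) / (2a) = (1.483 +/- 0.650607) / (0.888).
  z_1 = (1.483 + 0.650607) / (0.888) = 2.4027,   |z_1| = 2.4027.
  z_2 = (1.483 - 0.650607) / (0.888) = 0.9374,   |z_2| = 0.9374.
Moduli of all roots: 2.4027, 0.9374.
All moduli strictly greater than 1? No.
Verdict: Not stationary.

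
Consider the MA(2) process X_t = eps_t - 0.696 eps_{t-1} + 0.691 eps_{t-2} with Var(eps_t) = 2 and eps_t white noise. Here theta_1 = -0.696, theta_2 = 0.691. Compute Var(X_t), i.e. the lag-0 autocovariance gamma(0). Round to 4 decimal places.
\gamma(0) = 3.9238

For an MA(q) process X_t = eps_t + sum_i theta_i eps_{t-i} with
Var(eps_t) = sigma^2, the variance is
  gamma(0) = sigma^2 * (1 + sum_i theta_i^2).
  sum_i theta_i^2 = (-0.696)^2 + (0.691)^2 = 0.484416 + 0.477481 = 0.961897.
  gamma(0) = 2 * (1 + 0.961897) = 2 * 1.961897 = 3.923794, which rounds to 3.9238.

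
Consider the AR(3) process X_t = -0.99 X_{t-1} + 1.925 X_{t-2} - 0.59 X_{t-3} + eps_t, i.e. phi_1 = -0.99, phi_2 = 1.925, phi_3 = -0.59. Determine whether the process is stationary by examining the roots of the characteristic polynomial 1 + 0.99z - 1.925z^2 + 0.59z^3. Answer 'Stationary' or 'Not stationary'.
\text{Not stationary}

The AR(p) characteristic polynomial is P(z) = 1 + 0.99z - 1.925z^2 + 0.59z^3.
Stationarity requires all roots to lie outside the unit circle, i.e. |z| > 1 for every root.
Degree 3: look for a simple real root z0 first, then factor out (1 - z/z0) and solve the remaining quadratic.
Testing z0 = 2: P(2) = 1 + (0.99)(2) + (-1.925)(2)^2 + (0.59)(2)^3
  = 1 + (1.98) + (-7.7) + (4.72) = 0.  So z_0 = 2 is a root, |z_0| = 2.
Divide out the factor (1 - 0.5 z) = (1 - z/z0) (since 1/z0 = 0.5):
  P(z) = (1 - 0.5 z)(1 + (1.49) z + (-1.18) z^2)
  [check: z-coef 1.49 - (0.5) = 0.99; z^2-coef -1.18 - (0.5)(1.49) = -1.925; z^3-coef -(0.5)(-1.18) = 0.59.]
Remaining roots from the quadratic factor 1 + (1.49) z + (-1.18) z^2:
  Set 1 + (1.49) z + (-1.18) z^2 = 0, i.e. a z^2 + b z + c = 0 with a = -1.18, b = 1.49, c = 1.
  Discriminant D = b^2 - 4ac = (1.49)^2 - 4*(-1.18)*1 = 2.2201 - (-4.72) = 6.9401.
  D >= 0, so the roots are real: z = (-b +/- sqrt(D)) / (2a) = (-1.49 +/- 2.634407) / (-2.36).
    z_1 = (-1.49 + 2.634407) / (-2.36) = -0.4849,   |z_1| = 0.4849.
    z_2 = (-1.49 - 2.634407) / (-2.36) = 1.7476,   |z_2| = 1.7476.
Moduli of all roots: 2.0000, 0.4849, 1.7476.
All moduli strictly greater than 1? No.
Verdict: Not stationary.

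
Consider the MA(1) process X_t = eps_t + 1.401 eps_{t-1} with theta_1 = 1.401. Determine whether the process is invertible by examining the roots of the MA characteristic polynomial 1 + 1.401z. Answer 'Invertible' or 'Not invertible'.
\text{Not invertible}

The MA(q) characteristic polynomial is P(z) = 1 + 1.401z.
Invertibility requires all roots to lie outside the unit circle, i.e. |z| > 1 for every root.
This is linear in z: 1 + (1.401) z = 0  =>  z = -1/(1.401) = -0.713776,  |z| = 0.713776.
Moduli of all roots: 0.7138.
All moduli strictly greater than 1? No.
Verdict: Not invertible.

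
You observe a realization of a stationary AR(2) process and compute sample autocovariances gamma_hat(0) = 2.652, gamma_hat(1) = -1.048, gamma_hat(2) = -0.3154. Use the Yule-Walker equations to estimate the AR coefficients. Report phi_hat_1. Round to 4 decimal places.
\hat\phi_{1} = -0.5240

The Yule-Walker equations for an AR(p) process read, in matrix form,
  Gamma_p phi = r_p,   with   (Gamma_p)_{ij} = gamma(|i - j|),
                       (r_p)_i = gamma(i),   i,j = 1..p.
Substitute the sample gammas (Toeplitz matrix and right-hand side of size 2):
  Gamma_p = [[2.652, -1.048], [-1.048, 2.652]]
  r_p     = [-1.048, -0.3154]
Written out:
  2.652 phi_1 - 1.048 phi_2 = -1.048
  -1.048 phi_1 + 2.652 phi_2 = -0.3154
Solve by Cramer's rule:
  det = gamma(0)^2 - gamma(1)^2 = (2.652)^2 - (-1.048)^2 = 7.033104 - 1.098304 = 5.9348
  phi_hat_1 = [gamma(1) gamma(0) - gamma(1) gamma(2)] / det = [(-1.048)(2.652) - (-1.048)(-0.3154)] / 5.9348 = -3.1098352 / 5.9348 = -0.524
  phi_hat_2 = [gamma(0) gamma(2) - gamma(1)^2] / det = [(2.652)(-0.3154) - (-1.048)^2] / 5.9348 = -1.9347448 / 5.9348 = -0.326
So phi_hat = [-0.5240, -0.3260].
Therefore phi_hat_1 = -0.5240.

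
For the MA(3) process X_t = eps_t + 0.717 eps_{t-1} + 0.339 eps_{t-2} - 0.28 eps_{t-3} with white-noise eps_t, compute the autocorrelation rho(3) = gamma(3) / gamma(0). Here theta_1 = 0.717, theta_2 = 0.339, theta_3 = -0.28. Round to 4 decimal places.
\rho(3) = -0.1640

For an MA(q) process with theta_0 = 1, the autocovariance is
  gamma(k) = sigma^2 * sum_{i=0..q-k} theta_i * theta_{i+k},
and rho(k) = gamma(k) / gamma(0). Sigma^2 cancels.
  numerator   = (1)*(-0.28) = -0.28.
  denominator = (1)^2 + (0.717)^2 + (0.339)^2 + (-0.28)^2 = 1.70741.
  rho(3) = -0.28 / 1.70741 = -0.1640.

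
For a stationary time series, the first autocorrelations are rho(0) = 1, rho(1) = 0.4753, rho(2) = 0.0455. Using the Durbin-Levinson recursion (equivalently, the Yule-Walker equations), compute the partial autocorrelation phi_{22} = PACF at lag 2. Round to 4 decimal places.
\phi_{22} = -0.2331

The PACF at lag k is phi_{kk}, the last component of the solution
to the Yule-Walker system G_k phi = r_k where
  (G_k)_{ij} = rho(|i - j|), (r_k)_i = rho(i), i,j = 1..k.
Equivalently, Durbin-Levinson gives phi_{kk} iteratively:
  phi_{11} = rho(1)
  phi_{kk} = [rho(k) - sum_{j=1..k-1} phi_{k-1,j} rho(k-j)]
            / [1 - sum_{j=1..k-1} phi_{k-1,j} rho(j)],
  phi_{k,j} = phi_{k-1,j} - phi_{kk} phi_{k-1,k-j},  j = 1..k-1.
Step k = 1:
  phi_11 = rho(1) = 0.4753.
Step k = 2:
  phi_22 = [rho(2) - phi_11 rho(1)] / [1 - phi_11 rho(1)] = [0.0455 - (0.4753)(0.4753)] / [1 - (0.4753)(0.4753)]
         = -0.18041009 / 0.77408991 = -0.2331.
Therefore phi_{22} = -0.2331.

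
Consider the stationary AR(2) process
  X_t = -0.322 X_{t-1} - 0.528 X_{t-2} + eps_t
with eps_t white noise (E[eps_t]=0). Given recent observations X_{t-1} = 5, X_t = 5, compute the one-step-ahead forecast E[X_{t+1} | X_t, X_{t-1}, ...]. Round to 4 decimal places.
E[X_{t+1} \mid \mathcal F_t] = -4.2500

For an AR(p) model X_t = c + sum_i phi_i X_{t-i} + eps_t, the
one-step-ahead conditional mean is
  E[X_{t+1} | X_t, ...] = c + sum_i phi_i X_{t+1-i}.
Substitute known values:
  E[X_{t+1} | ...] = (-0.322) * (5) + (-0.528) * (5)
                   = -4.2500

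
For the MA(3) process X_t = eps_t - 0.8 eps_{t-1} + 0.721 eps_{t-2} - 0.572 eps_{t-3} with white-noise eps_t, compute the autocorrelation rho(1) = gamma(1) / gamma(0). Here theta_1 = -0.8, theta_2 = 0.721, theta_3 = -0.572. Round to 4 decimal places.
\rho(1) = -0.7194

For an MA(q) process with theta_0 = 1, the autocovariance is
  gamma(k) = sigma^2 * sum_{i=0..q-k} theta_i * theta_{i+k},
and rho(k) = gamma(k) / gamma(0). Sigma^2 cancels.
  numerator   = (1)*(-0.8) + (-0.8)*(0.721) + (0.721)*(-0.572) = -1.789212.
  denominator = (1)^2 + (-0.8)^2 + (0.721)^2 + (-0.572)^2 = 2.487025.
  rho(1) = -1.789212 / 2.487025 = -0.7194.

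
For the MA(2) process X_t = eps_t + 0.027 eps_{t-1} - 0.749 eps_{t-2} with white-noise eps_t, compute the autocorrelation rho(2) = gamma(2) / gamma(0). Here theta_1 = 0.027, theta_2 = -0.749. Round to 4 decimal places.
\rho(2) = -0.4796

For an MA(q) process with theta_0 = 1, the autocovariance is
  gamma(k) = sigma^2 * sum_{i=0..q-k} theta_i * theta_{i+k},
and rho(k) = gamma(k) / gamma(0). Sigma^2 cancels.
  numerator   = (1)*(-0.749) = -0.749.
  denominator = (1)^2 + (0.027)^2 + (-0.749)^2 = 1.56173.
  rho(2) = -0.749 / 1.56173 = -0.4796.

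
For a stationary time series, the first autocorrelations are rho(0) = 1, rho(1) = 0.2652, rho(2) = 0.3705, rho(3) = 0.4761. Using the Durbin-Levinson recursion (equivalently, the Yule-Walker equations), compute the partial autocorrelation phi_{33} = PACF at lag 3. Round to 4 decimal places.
\phi_{33} = 0.3890

The PACF at lag k is phi_{kk}, the last component of the solution
to the Yule-Walker system G_k phi = r_k where
  (G_k)_{ij} = rho(|i - j|), (r_k)_i = rho(i), i,j = 1..k.
Equivalently, Durbin-Levinson gives phi_{kk} iteratively:
  phi_{11} = rho(1)
  phi_{kk} = [rho(k) - sum_{j=1..k-1} phi_{k-1,j} rho(k-j)]
            / [1 - sum_{j=1..k-1} phi_{k-1,j} rho(j)],
  phi_{k,j} = phi_{k-1,j} - phi_{kk} phi_{k-1,k-j},  j = 1..k-1.
Step k = 1:
  phi_11 = rho(1) = 0.2652.
Step k = 2:
  phi_22 = [rho(2) - phi_11 rho(1)] / [1 - phi_11 rho(1)] = [0.3705 - (0.2652)(0.2652)] / [1 - (0.2652)(0.2652)]
         = 0.30016896 / 0.92966896 = 0.322877.
  Update: phi_21 = phi_11 - phi_22 phi_11 = 0.2652 - (0.322877)(0.2652) = 0.179573.
Step k = 3:
  phi_33 = [rho(3) - phi_21 rho(2) - phi_22 rho(1)] / [1 - phi_21 rho(1) - phi_22 rho(2)]
    numerator   = 0.4761 - (0.179573)(0.3705) - (0.322877)(0.2652) = 0.32394117
    denominator = 1 - (0.179573)(0.2652) - (0.322877)(0.3705) = 0.83275123
  phi_33 = 0.32394117 / 0.83275123 = 0.389.
Therefore phi_{33} = 0.3890.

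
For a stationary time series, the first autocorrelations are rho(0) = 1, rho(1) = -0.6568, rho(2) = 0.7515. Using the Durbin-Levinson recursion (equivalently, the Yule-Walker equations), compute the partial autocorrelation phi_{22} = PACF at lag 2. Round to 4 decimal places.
\phi_{22} = 0.5630

The PACF at lag k is phi_{kk}, the last component of the solution
to the Yule-Walker system G_k phi = r_k where
  (G_k)_{ij} = rho(|i - j|), (r_k)_i = rho(i), i,j = 1..k.
Equivalently, Durbin-Levinson gives phi_{kk} iteratively:
  phi_{11} = rho(1)
  phi_{kk} = [rho(k) - sum_{j=1..k-1} phi_{k-1,j} rho(k-j)]
            / [1 - sum_{j=1..k-1} phi_{k-1,j} rho(j)],
  phi_{k,j} = phi_{k-1,j} - phi_{kk} phi_{k-1,k-j},  j = 1..k-1.
Step k = 1:
  phi_11 = rho(1) = -0.6568.
Step k = 2:
  phi_22 = [rho(2) - phi_11 rho(1)] / [1 - phi_11 rho(1)] = [0.7515 - (-0.6568)(-0.6568)] / [1 - (-0.6568)(-0.6568)]
         = 0.32011376 / 0.56861376 = 0.563.
Therefore phi_{22} = 0.5630.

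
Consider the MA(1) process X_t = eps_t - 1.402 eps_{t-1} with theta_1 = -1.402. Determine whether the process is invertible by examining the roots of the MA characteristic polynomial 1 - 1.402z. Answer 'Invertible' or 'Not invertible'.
\text{Not invertible}

The MA(q) characteristic polynomial is P(z) = 1 - 1.402z.
Invertibility requires all roots to lie outside the unit circle, i.e. |z| > 1 for every root.
This is linear in z: 1 + (-1.402) z = 0  =>  z = -1/(-1.402) = 0.713267,  |z| = 0.713267.
Moduli of all roots: 0.7133.
All moduli strictly greater than 1? No.
Verdict: Not invertible.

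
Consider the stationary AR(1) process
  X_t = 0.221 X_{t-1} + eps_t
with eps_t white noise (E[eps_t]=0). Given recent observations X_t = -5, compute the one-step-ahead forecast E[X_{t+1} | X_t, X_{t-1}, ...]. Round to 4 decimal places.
E[X_{t+1} \mid \mathcal F_t] = -1.1050

For an AR(p) model X_t = c + sum_i phi_i X_{t-i} + eps_t, the
one-step-ahead conditional mean is
  E[X_{t+1} | X_t, ...] = c + sum_i phi_i X_{t+1-i}.
Substitute known values:
  E[X_{t+1} | ...] = (0.221) * (-5)
                   = -1.1050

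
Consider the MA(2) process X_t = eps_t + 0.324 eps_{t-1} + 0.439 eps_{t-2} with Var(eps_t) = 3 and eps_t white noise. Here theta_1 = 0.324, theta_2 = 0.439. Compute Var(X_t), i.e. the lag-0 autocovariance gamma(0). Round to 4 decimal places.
\gamma(0) = 3.8931

For an MA(q) process X_t = eps_t + sum_i theta_i eps_{t-i} with
Var(eps_t) = sigma^2, the variance is
  gamma(0) = sigma^2 * (1 + sum_i theta_i^2).
  sum_i theta_i^2 = (0.324)^2 + (0.439)^2 = 0.104976 + 0.192721 = 0.297697.
  gamma(0) = 3 * (1 + 0.297697) = 3 * 1.297697 = 3.893091, which rounds to 3.8931.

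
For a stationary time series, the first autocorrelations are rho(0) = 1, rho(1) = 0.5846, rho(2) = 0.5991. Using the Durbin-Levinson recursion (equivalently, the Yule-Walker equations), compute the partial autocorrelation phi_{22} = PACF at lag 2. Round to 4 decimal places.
\phi_{22} = 0.3910

The PACF at lag k is phi_{kk}, the last component of the solution
to the Yule-Walker system G_k phi = r_k where
  (G_k)_{ij} = rho(|i - j|), (r_k)_i = rho(i), i,j = 1..k.
Equivalently, Durbin-Levinson gives phi_{kk} iteratively:
  phi_{11} = rho(1)
  phi_{kk} = [rho(k) - sum_{j=1..k-1} phi_{k-1,j} rho(k-j)]
            / [1 - sum_{j=1..k-1} phi_{k-1,j} rho(j)],
  phi_{k,j} = phi_{k-1,j} - phi_{kk} phi_{k-1,k-j},  j = 1..k-1.
Step k = 1:
  phi_11 = rho(1) = 0.5846.
Step k = 2:
  phi_22 = [rho(2) - phi_11 rho(1)] / [1 - phi_11 rho(1)] = [0.5991 - (0.5846)(0.5846)] / [1 - (0.5846)(0.5846)]
         = 0.25734284 / 0.65824284 = 0.391.
Therefore phi_{22} = 0.3910.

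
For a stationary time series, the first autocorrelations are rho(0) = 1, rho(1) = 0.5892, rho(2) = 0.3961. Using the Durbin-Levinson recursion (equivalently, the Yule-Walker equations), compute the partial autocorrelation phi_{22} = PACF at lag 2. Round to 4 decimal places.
\phi_{22} = 0.0750

The PACF at lag k is phi_{kk}, the last component of the solution
to the Yule-Walker system G_k phi = r_k where
  (G_k)_{ij} = rho(|i - j|), (r_k)_i = rho(i), i,j = 1..k.
Equivalently, Durbin-Levinson gives phi_{kk} iteratively:
  phi_{11} = rho(1)
  phi_{kk} = [rho(k) - sum_{j=1..k-1} phi_{k-1,j} rho(k-j)]
            / [1 - sum_{j=1..k-1} phi_{k-1,j} rho(j)],
  phi_{k,j} = phi_{k-1,j} - phi_{kk} phi_{k-1,k-j},  j = 1..k-1.
Step k = 1:
  phi_11 = rho(1) = 0.5892.
Step k = 2:
  phi_22 = [rho(2) - phi_11 rho(1)] / [1 - phi_11 rho(1)] = [0.3961 - (0.5892)(0.5892)] / [1 - (0.5892)(0.5892)]
         = 0.04894336 / 0.65284336 = 0.075.
Therefore phi_{22} = 0.0750.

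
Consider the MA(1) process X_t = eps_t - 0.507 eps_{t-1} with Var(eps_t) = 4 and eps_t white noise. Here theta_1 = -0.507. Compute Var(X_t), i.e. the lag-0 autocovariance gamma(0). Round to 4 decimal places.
\gamma(0) = 5.0282

For an MA(q) process X_t = eps_t + sum_i theta_i eps_{t-i} with
Var(eps_t) = sigma^2, the variance is
  gamma(0) = sigma^2 * (1 + sum_i theta_i^2).
  sum_i theta_i^2 = (-0.507)^2 = 0.257049.
  gamma(0) = 4 * (1 + 0.257049) = 4 * 1.257049 = 5.028196, which rounds to 5.0282.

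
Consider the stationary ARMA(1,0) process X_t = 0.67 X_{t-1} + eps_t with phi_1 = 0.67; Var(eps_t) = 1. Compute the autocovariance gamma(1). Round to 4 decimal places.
\gamma(1) = 1.2158

Multiply the model equation by X_{t-k} and take expectations. With theta_0 = psi_0 = 1 and psi_j the MA(infinity) weights, this gives
  gamma(k) - sum_i phi_i gamma(k-i) = c_k,
  c_k = sigma^2 * sum_{j=k..q} theta_j psi_{j-k}   (c_k = 0 for k > q),
using gamma(-m) = gamma(m).
Pure AR (q = 0): c_0 = sigma^2 = 1, c_k = 0 for k >= 1.
Equations for k = 0 and k = 1 (AR order 1):
  gamma(0) = phi_1 gamma(1) + c_0
  gamma(1) = phi_1 gamma(0) + c_1
Substituting the second into the first: gamma(0) (1 - phi_1^2) = c_0 + phi_1 c_1, so
  gamma(0) = c_0 / (1 - phi_1^2) = 1 / (1 - (0.67)^2) = 1 / 0.5511 = 1.814553.
  gamma(1) = phi_1 gamma(0) = (0.67)(1.814553) = 1.21575.
Therefore gamma(1) = 1.2158 (to 4 decimal places).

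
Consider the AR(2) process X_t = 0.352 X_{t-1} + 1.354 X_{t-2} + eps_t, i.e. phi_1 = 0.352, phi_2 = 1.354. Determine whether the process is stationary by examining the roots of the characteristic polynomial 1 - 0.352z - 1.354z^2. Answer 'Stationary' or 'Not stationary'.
\text{Not stationary}

The AR(p) characteristic polynomial is P(z) = 1 - 0.352z - 1.354z^2.
Stationarity requires all roots to lie outside the unit circle, i.e. |z| > 1 for every root.
Set 1 + (-0.352) z + (-1.354) z^2 = 0, i.e. a z^2 + b z + c = 0 with a = -1.354, b = -0.352, c = 1.
Discriminant D = b^2 - 4ac = (-0.352)^2 - 4*(-1.354)*1 = 0.123904 - (-5.416) = 5.539904.
D >= 0, so the roots are real: z = (-b +/- sqrt(D)) / (2a) = (0.352 +/- 2.3537) / (-2.708).
  z_1 = (0.352 + 2.3537) / (-2.708) = -0.9992,   |z_1| = 0.9992.
  z_2 = (0.352 - 2.3537) / (-2.708) = 0.7392,   |z_2| = 0.7392.
Moduli of all roots: 0.9992, 0.7392.
All moduli strictly greater than 1? No.
Verdict: Not stationary.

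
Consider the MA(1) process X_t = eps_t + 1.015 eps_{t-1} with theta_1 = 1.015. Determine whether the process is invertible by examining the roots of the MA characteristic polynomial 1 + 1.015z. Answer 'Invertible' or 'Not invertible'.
\text{Not invertible}

The MA(q) characteristic polynomial is P(z) = 1 + 1.015z.
Invertibility requires all roots to lie outside the unit circle, i.e. |z| > 1 for every root.
This is linear in z: 1 + (1.015) z = 0  =>  z = -1/(1.015) = -0.985222,  |z| = 0.985222.
Moduli of all roots: 0.9852.
All moduli strictly greater than 1? No.
Verdict: Not invertible.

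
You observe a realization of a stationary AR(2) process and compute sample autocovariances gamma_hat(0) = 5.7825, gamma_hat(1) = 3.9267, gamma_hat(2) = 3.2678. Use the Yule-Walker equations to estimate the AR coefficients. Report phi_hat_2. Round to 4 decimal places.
\hat\phi_{2} = 0.1930

The Yule-Walker equations for an AR(p) process read, in matrix form,
  Gamma_p phi = r_p,   with   (Gamma_p)_{ij} = gamma(|i - j|),
                       (r_p)_i = gamma(i),   i,j = 1..p.
Substitute the sample gammas (Toeplitz matrix and right-hand side of size 2):
  Gamma_p = [[5.7825, 3.9267], [3.9267, 5.7825]]
  r_p     = [3.9267, 3.2678]
Written out:
  5.7825 phi_1 + 3.9267 phi_2 = 3.9267
  3.9267 phi_1 + 5.7825 phi_2 = 3.2678
Solve by Cramer's rule:
  det = gamma(0)^2 - gamma(1)^2 = (5.7825)^2 - (3.9267)^2 = 33.43730625 - 15.41897289 = 18.01833336
  phi_hat_1 = [gamma(1) gamma(0) - gamma(1) gamma(2)] / det = [(3.9267)(5.7825) - (3.9267)(3.2678)] / 18.01833336 = 9.87447249 / 18.01833336 = 0.548
  phi_hat_2 = [gamma(0) gamma(2) - gamma(1)^2] / det = [(5.7825)(3.2678) - (3.9267)^2] / 18.01833336 = 3.47708061 / 18.01833336 = 0.193
So phi_hat = [0.5480, 0.1930].
Therefore phi_hat_2 = 0.1930.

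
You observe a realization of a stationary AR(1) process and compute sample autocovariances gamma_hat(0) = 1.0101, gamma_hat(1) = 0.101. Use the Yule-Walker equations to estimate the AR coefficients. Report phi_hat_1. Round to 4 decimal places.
\hat\phi_{1} = 0.1000

The Yule-Walker equations for an AR(p) process read, in matrix form,
  Gamma_p phi = r_p,   with   (Gamma_p)_{ij} = gamma(|i - j|),
                       (r_p)_i = gamma(i),   i,j = 1..p.
Substitute the sample gammas (Toeplitz matrix and right-hand side of size 1):
  Gamma_p = [[1.0101]]
  r_p     = [0.101]
With p = 1 this is the single equation gamma(0) phi_1 = gamma(1):
  phi_hat_1 = gamma(1) / gamma(0) = 0.101 / 1.0101 = 0.1000.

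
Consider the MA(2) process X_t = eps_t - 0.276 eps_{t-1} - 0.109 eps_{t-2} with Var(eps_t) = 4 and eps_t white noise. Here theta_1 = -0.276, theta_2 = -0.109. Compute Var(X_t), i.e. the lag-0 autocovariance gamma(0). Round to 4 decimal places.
\gamma(0) = 4.3522

For an MA(q) process X_t = eps_t + sum_i theta_i eps_{t-i} with
Var(eps_t) = sigma^2, the variance is
  gamma(0) = sigma^2 * (1 + sum_i theta_i^2).
  sum_i theta_i^2 = (-0.276)^2 + (-0.109)^2 = 0.076176 + 0.011881 = 0.088057.
  gamma(0) = 4 * (1 + 0.088057) = 4 * 1.088057 = 4.352228, which rounds to 4.3522.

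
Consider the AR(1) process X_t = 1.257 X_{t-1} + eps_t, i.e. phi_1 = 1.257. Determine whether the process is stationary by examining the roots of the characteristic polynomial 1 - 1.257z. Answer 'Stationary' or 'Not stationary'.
\text{Not stationary}

The AR(p) characteristic polynomial is P(z) = 1 - 1.257z.
Stationarity requires all roots to lie outside the unit circle, i.e. |z| > 1 for every root.
This is linear in z: 1 + (-1.257) z = 0  =>  z = -1/(-1.257) = 0.795545,  |z| = 0.795545.
Moduli of all roots: 0.7955.
All moduli strictly greater than 1? No.
Verdict: Not stationary.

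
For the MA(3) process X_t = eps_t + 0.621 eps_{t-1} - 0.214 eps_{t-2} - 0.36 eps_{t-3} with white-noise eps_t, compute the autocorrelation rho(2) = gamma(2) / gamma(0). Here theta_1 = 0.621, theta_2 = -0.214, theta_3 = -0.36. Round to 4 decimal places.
\rho(2) = -0.2803

For an MA(q) process with theta_0 = 1, the autocovariance is
  gamma(k) = sigma^2 * sum_{i=0..q-k} theta_i * theta_{i+k},
and rho(k) = gamma(k) / gamma(0). Sigma^2 cancels.
  numerator   = (1)*(-0.214) + (0.621)*(-0.36) = -0.43756.
  denominator = (1)^2 + (0.621)^2 + (-0.214)^2 + (-0.36)^2 = 1.561037.
  rho(2) = -0.43756 / 1.561037 = -0.2803.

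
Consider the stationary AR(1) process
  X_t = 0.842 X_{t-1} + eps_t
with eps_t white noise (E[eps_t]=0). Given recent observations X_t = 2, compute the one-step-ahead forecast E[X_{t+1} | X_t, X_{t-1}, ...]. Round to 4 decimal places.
E[X_{t+1} \mid \mathcal F_t] = 1.6840

For an AR(p) model X_t = c + sum_i phi_i X_{t-i} + eps_t, the
one-step-ahead conditional mean is
  E[X_{t+1} | X_t, ...] = c + sum_i phi_i X_{t+1-i}.
Substitute known values:
  E[X_{t+1} | ...] = (0.842) * (2)
                   = 1.6840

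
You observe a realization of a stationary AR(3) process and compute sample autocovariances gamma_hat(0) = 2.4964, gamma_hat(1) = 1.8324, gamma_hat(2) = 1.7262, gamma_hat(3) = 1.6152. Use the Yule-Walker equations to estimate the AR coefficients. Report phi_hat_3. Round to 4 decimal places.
\hat\phi_{3} = 0.1570

The Yule-Walker equations for an AR(p) process read, in matrix form,
  Gamma_p phi = r_p,   with   (Gamma_p)_{ij} = gamma(|i - j|),
                       (r_p)_i = gamma(i),   i,j = 1..p.
Substitute the sample gammas (Toeplitz matrix and right-hand side of size 3):
  Gamma_p = [[2.4964, 1.8324, 1.7262], [1.8324, 2.4964, 1.8324], [1.7262, 1.8324, 2.4964]]
  r_p     = [1.8324, 1.7262, 1.6152]
Written out (R1..R3):
  (R1) 2.4964 phi_1 + 1.8324 phi_2 + 1.7262 phi_3 = 1.8324
  (R2) 1.8324 phi_1 + 2.4964 phi_2 + 1.8324 phi_3 = 1.7262
  (R3) 1.7262 phi_1 + 1.8324 phi_2 + 2.4964 phi_3 = 1.6152
Gaussian elimination:
  R2 <- R2 - (1.8324/2.4964) R1 = R2 - (0.734017) R1:  1.151387 phi_2 + 0.56534 phi_3 = 0.381187
  R3 <- R3 - (1.7262/2.4964) R1 = R3 - (0.691476) R1:  0.56534 phi_2 + 1.302775 phi_3 = 0.34814
  R3 <- R3 - (0.56534/1.151387) R2 = R3 - (0.491008) R2:  1.025188 phi_3 = 0.160974
Back-substitution:
  phi_hat_3 = 0.160974 / 1.025188 = 0.157019
  phi_hat_2 = (0.381187 - (0.56534)(0.157019)) / 1.151387 = 0.25397
  phi_hat_1 = (1.8324 - (1.8324)(0.25397) - (1.7262)(0.157019)) / 2.4964 = 0.439024
So phi_hat = [0.4390, 0.2540, 0.1570].
Therefore phi_hat_3 = 0.1570.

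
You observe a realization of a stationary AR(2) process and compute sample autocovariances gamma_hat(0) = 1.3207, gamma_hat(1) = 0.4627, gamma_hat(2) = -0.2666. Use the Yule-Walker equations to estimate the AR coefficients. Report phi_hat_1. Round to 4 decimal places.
\hat\phi_{1} = 0.4800

The Yule-Walker equations for an AR(p) process read, in matrix form,
  Gamma_p phi = r_p,   with   (Gamma_p)_{ij} = gamma(|i - j|),
                       (r_p)_i = gamma(i),   i,j = 1..p.
Substitute the sample gammas (Toeplitz matrix and right-hand side of size 2):
  Gamma_p = [[1.3207, 0.4627], [0.4627, 1.3207]]
  r_p     = [0.4627, -0.2666]
Written out:
  1.3207 phi_1 + 0.4627 phi_2 = 0.4627
  0.4627 phi_1 + 1.3207 phi_2 = -0.2666
Solve by Cramer's rule:
  det = gamma(0)^2 - gamma(1)^2 = (1.3207)^2 - (0.4627)^2 = 1.74424849 - 0.21409129 = 1.5301572
  phi_hat_1 = [gamma(1) gamma(0) - gamma(1) gamma(2)] / det = [(0.4627)(1.3207) - (0.4627)(-0.2666)] / 1.5301572 = 0.73444371 / 1.5301572 = 0.48
  phi_hat_2 = [gamma(0) gamma(2) - gamma(1)^2] / det = [(1.3207)(-0.2666) - (0.4627)^2] / 1.5301572 = -0.56618991 / 1.5301572 = -0.37
So phi_hat = [0.4800, -0.3700].
Therefore phi_hat_1 = 0.4800.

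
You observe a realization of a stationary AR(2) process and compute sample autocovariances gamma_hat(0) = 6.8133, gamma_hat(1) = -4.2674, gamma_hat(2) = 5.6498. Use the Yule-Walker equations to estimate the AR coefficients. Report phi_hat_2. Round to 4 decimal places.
\hat\phi_{2} = 0.7190

The Yule-Walker equations for an AR(p) process read, in matrix form,
  Gamma_p phi = r_p,   with   (Gamma_p)_{ij} = gamma(|i - j|),
                       (r_p)_i = gamma(i),   i,j = 1..p.
Substitute the sample gammas (Toeplitz matrix and right-hand side of size 2):
  Gamma_p = [[6.8133, -4.2674], [-4.2674, 6.8133]]
  r_p     = [-4.2674, 5.6498]
Written out:
  6.8133 phi_1 - 4.2674 phi_2 = -4.2674
  -4.2674 phi_1 + 6.8133 phi_2 = 5.6498
Solve by Cramer's rule:
  det = gamma(0)^2 - gamma(1)^2 = (6.8133)^2 - (-4.2674)^2 = 46.42105689 - 18.21070276 = 28.21035413
  phi_hat_1 = [gamma(1) gamma(0) - gamma(1) gamma(2)] / det = [(-4.2674)(6.8133) - (-4.2674)(5.6498)] / 28.21035413 = -4.9651199 / 28.21035413 = -0.176
  phi_hat_2 = [gamma(0) gamma(2) - gamma(1)^2] / det = [(6.8133)(5.6498) - (-4.2674)^2] / 28.21035413 = 20.28307958 / 28.21035413 = 0.719
So phi_hat = [-0.1760, 0.7190].
Therefore phi_hat_2 = 0.7190.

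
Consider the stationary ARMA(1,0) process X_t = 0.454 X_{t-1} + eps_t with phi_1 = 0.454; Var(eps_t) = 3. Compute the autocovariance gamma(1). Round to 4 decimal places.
\gamma(1) = 1.7156

Multiply the model equation by X_{t-k} and take expectations. With theta_0 = psi_0 = 1 and psi_j the MA(infinity) weights, this gives
  gamma(k) - sum_i phi_i gamma(k-i) = c_k,
  c_k = sigma^2 * sum_{j=k..q} theta_j psi_{j-k}   (c_k = 0 for k > q),
using gamma(-m) = gamma(m).
Pure AR (q = 0): c_0 = sigma^2 = 3, c_k = 0 for k >= 1.
Equations for k = 0 and k = 1 (AR order 1):
  gamma(0) = phi_1 gamma(1) + c_0
  gamma(1) = phi_1 gamma(0) + c_1
Substituting the second into the first: gamma(0) (1 - phi_1^2) = c_0 + phi_1 c_1, so
  gamma(0) = c_0 / (1 - phi_1^2) = 3 / (1 - (0.454)^2) = 3 / 0.793884 = 3.77889.
  gamma(1) = phi_1 gamma(0) = (0.454)(3.77889) = 1.715616.
Therefore gamma(1) = 1.7156 (to 4 decimal places).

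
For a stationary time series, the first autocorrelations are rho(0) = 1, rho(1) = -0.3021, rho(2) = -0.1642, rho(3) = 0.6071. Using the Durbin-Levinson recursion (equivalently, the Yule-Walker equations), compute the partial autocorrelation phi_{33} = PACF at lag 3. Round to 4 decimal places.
\phi_{33} = 0.5480

The PACF at lag k is phi_{kk}, the last component of the solution
to the Yule-Walker system G_k phi = r_k where
  (G_k)_{ij} = rho(|i - j|), (r_k)_i = rho(i), i,j = 1..k.
Equivalently, Durbin-Levinson gives phi_{kk} iteratively:
  phi_{11} = rho(1)
  phi_{kk} = [rho(k) - sum_{j=1..k-1} phi_{k-1,j} rho(k-j)]
            / [1 - sum_{j=1..k-1} phi_{k-1,j} rho(j)],
  phi_{k,j} = phi_{k-1,j} - phi_{kk} phi_{k-1,k-j},  j = 1..k-1.
Step k = 1:
  phi_11 = rho(1) = -0.3021.
Step k = 2:
  phi_22 = [rho(2) - phi_11 rho(1)] / [1 - phi_11 rho(1)] = [-0.1642 - (-0.3021)(-0.3021)] / [1 - (-0.3021)(-0.3021)]
         = -0.25546441 / 0.90873559 = -0.281121.
  Update: phi_21 = phi_11 - phi_22 phi_11 = -0.3021 - (-0.281121)(-0.3021) = -0.387027.
Step k = 3:
  phi_33 = [rho(3) - phi_21 rho(2) - phi_22 rho(1)] / [1 - phi_21 rho(1) - phi_22 rho(2)]
    numerator   = 0.6071 - (-0.387027)(-0.1642) - (-0.281121)(-0.3021) = 0.45862367
    denominator = 1 - (-0.387027)(-0.3021) - (-0.281121)(-0.1642) = 0.83691925
  phi_33 = 0.45862367 / 0.83691925 = 0.548.
Therefore phi_{33} = 0.5480.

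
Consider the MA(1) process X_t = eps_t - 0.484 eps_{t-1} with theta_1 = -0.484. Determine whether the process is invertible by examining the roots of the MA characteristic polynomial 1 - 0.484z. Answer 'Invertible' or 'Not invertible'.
\text{Invertible}

The MA(q) characteristic polynomial is P(z) = 1 - 0.484z.
Invertibility requires all roots to lie outside the unit circle, i.e. |z| > 1 for every root.
This is linear in z: 1 + (-0.484) z = 0  =>  z = -1/(-0.484) = 2.066116,  |z| = 2.066116.
Moduli of all roots: 2.0661.
All moduli strictly greater than 1? Yes.
Verdict: Invertible.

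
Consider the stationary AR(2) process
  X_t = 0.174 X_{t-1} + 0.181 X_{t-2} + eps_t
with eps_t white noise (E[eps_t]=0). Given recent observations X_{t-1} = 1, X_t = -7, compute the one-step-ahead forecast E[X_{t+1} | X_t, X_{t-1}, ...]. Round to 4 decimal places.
E[X_{t+1} \mid \mathcal F_t] = -1.0370

For an AR(p) model X_t = c + sum_i phi_i X_{t-i} + eps_t, the
one-step-ahead conditional mean is
  E[X_{t+1} | X_t, ...] = c + sum_i phi_i X_{t+1-i}.
Substitute known values:
  E[X_{t+1} | ...] = (0.174) * (-7) + (0.181) * (1)
                   = -1.0370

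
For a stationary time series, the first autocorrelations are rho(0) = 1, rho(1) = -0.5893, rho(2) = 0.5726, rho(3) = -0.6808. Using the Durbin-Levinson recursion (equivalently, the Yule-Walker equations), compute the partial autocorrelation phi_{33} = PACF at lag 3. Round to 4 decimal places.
\phi_{33} = -0.4460

The PACF at lag k is phi_{kk}, the last component of the solution
to the Yule-Walker system G_k phi = r_k where
  (G_k)_{ij} = rho(|i - j|), (r_k)_i = rho(i), i,j = 1..k.
Equivalently, Durbin-Levinson gives phi_{kk} iteratively:
  phi_{11} = rho(1)
  phi_{kk} = [rho(k) - sum_{j=1..k-1} phi_{k-1,j} rho(k-j)]
            / [1 - sum_{j=1..k-1} phi_{k-1,j} rho(j)],
  phi_{k,j} = phi_{k-1,j} - phi_{kk} phi_{k-1,k-j},  j = 1..k-1.
Step k = 1:
  phi_11 = rho(1) = -0.5893.
Step k = 2:
  phi_22 = [rho(2) - phi_11 rho(1)] / [1 - phi_11 rho(1)] = [0.5726 - (-0.5893)(-0.5893)] / [1 - (-0.5893)(-0.5893)]
         = 0.22532551 / 0.65272551 = 0.345207.
  Update: phi_21 = phi_11 - phi_22 phi_11 = -0.5893 - (0.345207)(-0.5893) = -0.385869.
Step k = 3:
  phi_33 = [rho(3) - phi_21 rho(2) - phi_22 rho(1)] / [1 - phi_21 rho(1) - phi_22 rho(2)]
    numerator   = -0.6808 - (-0.385869)(0.5726) - (0.345207)(-0.5893) = -0.25642059
    denominator = 1 - (-0.385869)(-0.5893) - (0.345207)(0.5726) = 0.57494153
  phi_33 = -0.25642059 / 0.57494153 = -0.446.
Therefore phi_{33} = -0.4460.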